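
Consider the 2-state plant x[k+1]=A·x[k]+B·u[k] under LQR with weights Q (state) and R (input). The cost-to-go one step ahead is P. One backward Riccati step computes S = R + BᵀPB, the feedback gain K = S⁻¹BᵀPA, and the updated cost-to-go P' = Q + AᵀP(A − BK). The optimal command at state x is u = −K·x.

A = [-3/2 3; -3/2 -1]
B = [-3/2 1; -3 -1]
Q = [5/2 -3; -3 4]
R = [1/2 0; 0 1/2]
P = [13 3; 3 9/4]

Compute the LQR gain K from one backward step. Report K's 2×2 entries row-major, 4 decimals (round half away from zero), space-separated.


BᵀP = [-28.5000 -11.2500; 10.0000 0.7500]
S = R + BᵀPB = [1/2 0; 0 1/2] + [76.5000 -17.2500; -17.2500 9.2500] = [77.0000 -17.2500; -17.2500 9.7500]
BᵀPA = [59.6250 -74.2500; -16.1250 29.2500]
K = S⁻¹·BᵀPA = [0.6690 -0.4841; -0.4702 2.1436]
A−BK = [-0.0263 0.1303; 0.0368 -0.3086]
AᵀP(A−BK) = [0.3406 -0.6972; -0.6972 2.6084]
P' = Q + AᵀP(A−BK) = [2.8406 -3.6972; -3.6972 6.6084]
tr(P') = 9.4490

0.6690 -0.4841 -0.4702 2.1436


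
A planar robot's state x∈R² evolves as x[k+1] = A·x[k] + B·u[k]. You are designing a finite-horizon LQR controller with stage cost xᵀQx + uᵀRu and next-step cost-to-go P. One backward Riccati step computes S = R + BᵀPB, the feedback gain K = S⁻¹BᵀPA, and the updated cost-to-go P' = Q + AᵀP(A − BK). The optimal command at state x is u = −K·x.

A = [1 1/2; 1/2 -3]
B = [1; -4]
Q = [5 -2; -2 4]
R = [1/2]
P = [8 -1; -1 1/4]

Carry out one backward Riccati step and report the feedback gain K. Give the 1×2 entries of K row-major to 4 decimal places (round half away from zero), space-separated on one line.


BᵀP = [12.0000 -2.0000]
S = R + BᵀPB = [1/2] + [20.0000] = [20.5000]
BᵀPA = [11.0000 12.0000]
K = S⁻¹·BᵀPA = [0.5366 0.5854]
A−BK = [0.4634 -0.0854; 2.6463 -0.6585]
AᵀP(A−BK) = [1.1601 -0.0640; -0.0640 0.2256]
P' = Q + AᵀP(A−BK) = [6.1601 -2.0640; -2.0640 4.2256]
tr(P') = 10.3857

0.5366 0.5854


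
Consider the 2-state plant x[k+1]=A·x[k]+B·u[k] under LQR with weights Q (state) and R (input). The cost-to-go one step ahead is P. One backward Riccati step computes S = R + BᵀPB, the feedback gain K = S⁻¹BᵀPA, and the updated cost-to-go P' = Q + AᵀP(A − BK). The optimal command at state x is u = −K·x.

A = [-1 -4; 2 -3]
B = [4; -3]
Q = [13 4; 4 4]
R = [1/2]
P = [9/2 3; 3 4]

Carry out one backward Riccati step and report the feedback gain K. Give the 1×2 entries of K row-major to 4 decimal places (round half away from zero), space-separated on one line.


BᵀP = [9.0000 0.0000]
S = R + BᵀPB = [1/2] + [36.0000] = [36.5000]
BᵀPA = [-9.0000 -36.0000]
K = S⁻¹·BᵀPA = [-0.2466 -0.9863]
A−BK = [-0.0137 -0.0548; 1.2603 -5.9589]
AᵀP(A−BK) = [6.2808 -29.8767; -29.8767 144.4932]
P' = Q + AᵀP(A−BK) = [19.2808 -25.8767; -25.8767 148.4932]
tr(P') = 167.7740

-0.2466 -0.9863


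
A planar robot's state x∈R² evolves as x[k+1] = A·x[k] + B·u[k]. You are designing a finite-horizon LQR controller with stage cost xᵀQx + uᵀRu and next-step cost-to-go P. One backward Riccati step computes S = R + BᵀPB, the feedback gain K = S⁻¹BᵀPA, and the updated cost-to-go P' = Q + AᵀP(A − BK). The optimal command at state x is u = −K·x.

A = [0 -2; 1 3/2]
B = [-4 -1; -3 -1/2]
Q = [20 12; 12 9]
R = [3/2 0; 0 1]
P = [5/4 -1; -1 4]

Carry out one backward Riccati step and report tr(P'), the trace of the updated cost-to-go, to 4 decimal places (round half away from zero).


BᵀP = [-2.0000 -8.0000; -0.7500 -1.0000]
S = R + BᵀPB = [3/2 0; 0 1] + [32.0000 6.0000; 6.0000 1.2500] = [33.5000 6.0000; 6.0000 2.2500]
BᵀPA = [-8.0000 -8.0000; -1.0000 0.0000]
K = S⁻¹·BᵀPA = [-0.3048 -0.4571; 0.3683 1.2190]
A−BK = [-0.8508 -2.6095; 0.2698 0.7381]
AᵀP(A−BK) = [1.9302 5.5619; 5.5619 16.3429]
P' = Q + AᵀP(A−BK) = [21.9302 17.5619; 17.5619 25.3429]
tr(P') = 47.2730

47.2730


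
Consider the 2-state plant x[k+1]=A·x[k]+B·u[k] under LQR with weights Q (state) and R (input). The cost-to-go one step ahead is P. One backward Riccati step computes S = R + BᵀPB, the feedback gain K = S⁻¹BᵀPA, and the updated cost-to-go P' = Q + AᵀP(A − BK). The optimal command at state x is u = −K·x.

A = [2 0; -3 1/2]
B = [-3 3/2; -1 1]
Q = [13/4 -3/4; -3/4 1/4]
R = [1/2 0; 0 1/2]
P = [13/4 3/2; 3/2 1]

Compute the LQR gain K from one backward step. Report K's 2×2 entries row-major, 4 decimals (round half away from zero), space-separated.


-0.4469 -0.0088 -0.5257 0.1073

BᵀP = [-11.2500 -5.5000; 6.3750 3.2500]
S = R + BᵀPB = [1/2 0; 0 1/2] + [39.2500 -22.3750; -22.3750 12.8125] = [39.7500 -22.3750; -22.3750 13.3125]
BᵀPA = [-6.0000 -2.7500; 3.0000 1.6250]
K = S⁻¹·BᵀPA = [-0.4469 -0.0088; -0.5257 0.1073]
A−BK = [1.4480 -0.1873; -2.9211 0.3839]
AᵀP(A−BK) = [2.8959 -0.3746; -0.3746 0.0515]
P' = Q + AᵀP(A−BK) = [6.1459 -1.1246; -1.1246 0.3015]
tr(P') = 6.4474


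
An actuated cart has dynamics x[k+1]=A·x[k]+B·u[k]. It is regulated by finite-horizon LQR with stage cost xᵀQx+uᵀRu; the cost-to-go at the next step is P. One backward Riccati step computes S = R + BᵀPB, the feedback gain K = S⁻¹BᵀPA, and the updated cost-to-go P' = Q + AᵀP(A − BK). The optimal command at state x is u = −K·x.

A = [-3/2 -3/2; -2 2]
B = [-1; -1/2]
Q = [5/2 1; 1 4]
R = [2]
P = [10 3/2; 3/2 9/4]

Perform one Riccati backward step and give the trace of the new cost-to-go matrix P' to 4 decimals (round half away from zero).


BᵀP = [-10.7500 -2.6250]
S = R + BᵀPB = [2] + [12.0625] = [14.0625]
BᵀPA = [21.3750 10.8750]
K = S⁻¹·BᵀPA = [1.5200 0.7733]
A−BK = [0.0200 -0.7267; -1.2400 2.3867]
AᵀP(A−BK) = [8.0100 -3.0300; -3.0300 14.0900]
P' = Q + AᵀP(A−BK) = [10.5100 -2.0300; -2.0300 18.0900]
tr(P') = 28.6000

28.6000


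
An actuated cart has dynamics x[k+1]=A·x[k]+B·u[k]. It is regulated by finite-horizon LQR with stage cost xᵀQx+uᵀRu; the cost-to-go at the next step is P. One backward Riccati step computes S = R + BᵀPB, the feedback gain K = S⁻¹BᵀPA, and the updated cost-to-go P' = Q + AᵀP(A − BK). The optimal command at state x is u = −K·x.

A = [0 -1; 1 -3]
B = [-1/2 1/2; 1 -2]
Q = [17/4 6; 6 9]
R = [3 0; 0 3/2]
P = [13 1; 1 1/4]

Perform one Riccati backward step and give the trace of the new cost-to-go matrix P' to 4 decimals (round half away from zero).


BᵀP = [-5.5000 -0.2500; 4.5000 0.0000]
S = R + BᵀPB = [3 0; 0 3/2] + [2.5000 -2.2500; -2.2500 2.2500] = [5.5000 -2.2500; -2.2500 3.7500]
BᵀPA = [-0.2500 6.2500; 0.0000 -4.5000]
K = S⁻¹·BᵀPA = [-0.0602 0.8554; -0.0361 -0.6867]
A−BK = [-0.0120 -0.2289; 0.9880 -5.2289]
AᵀP(A−BK) = [0.2349 -1.5361; -1.5361 12.8133]
P' = Q + AᵀP(A−BK) = [4.4849 4.4639; 4.4639 21.8133]
tr(P') = 26.2982

26.2982


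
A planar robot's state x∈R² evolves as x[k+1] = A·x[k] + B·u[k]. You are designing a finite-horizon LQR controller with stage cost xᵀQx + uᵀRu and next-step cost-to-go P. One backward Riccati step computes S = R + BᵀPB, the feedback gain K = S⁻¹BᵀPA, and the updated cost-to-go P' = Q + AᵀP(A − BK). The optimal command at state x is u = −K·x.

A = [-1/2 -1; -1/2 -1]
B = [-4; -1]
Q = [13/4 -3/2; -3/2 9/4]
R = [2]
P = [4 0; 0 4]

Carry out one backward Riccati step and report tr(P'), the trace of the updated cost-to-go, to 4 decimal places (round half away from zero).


8.3571

BᵀP = [-16.0000 -4.0000]
S = R + BᵀPB = [2] + [68.0000] = [70.0000]
BᵀPA = [10.0000 20.0000]
K = S⁻¹·BᵀPA = [0.1429 0.2857]
A−BK = [0.0714 0.1429; -0.3571 -0.7143]
AᵀP(A−BK) = [0.5714 1.1429; 1.1429 2.2857]
P' = Q + AᵀP(A−BK) = [3.8214 -0.3571; -0.3571 4.5357]
tr(P') = 8.3571


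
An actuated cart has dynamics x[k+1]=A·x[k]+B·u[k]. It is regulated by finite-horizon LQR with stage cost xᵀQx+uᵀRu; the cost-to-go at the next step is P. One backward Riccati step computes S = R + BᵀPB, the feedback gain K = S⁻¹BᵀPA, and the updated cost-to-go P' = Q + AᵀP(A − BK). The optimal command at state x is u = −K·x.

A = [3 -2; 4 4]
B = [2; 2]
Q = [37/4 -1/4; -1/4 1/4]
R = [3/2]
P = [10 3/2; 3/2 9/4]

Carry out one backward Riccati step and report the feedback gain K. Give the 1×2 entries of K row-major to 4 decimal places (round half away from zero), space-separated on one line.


BᵀP = [23.0000 7.5000]
S = R + BᵀPB = [3/2] + [61.0000] = [62.5000]
BᵀPA = [99.0000 -16.0000]
K = S⁻¹·BᵀPA = [1.5840 -0.2560]
A−BK = [-0.1680 -1.4880; 0.8320 4.5120]
AᵀP(A−BK) = [5.1840 7.3440; 7.3440 47.9040]
P' = Q + AᵀP(A−BK) = [14.4340 7.0940; 7.0940 48.1540]
tr(P') = 62.5880

1.5840 -0.2560


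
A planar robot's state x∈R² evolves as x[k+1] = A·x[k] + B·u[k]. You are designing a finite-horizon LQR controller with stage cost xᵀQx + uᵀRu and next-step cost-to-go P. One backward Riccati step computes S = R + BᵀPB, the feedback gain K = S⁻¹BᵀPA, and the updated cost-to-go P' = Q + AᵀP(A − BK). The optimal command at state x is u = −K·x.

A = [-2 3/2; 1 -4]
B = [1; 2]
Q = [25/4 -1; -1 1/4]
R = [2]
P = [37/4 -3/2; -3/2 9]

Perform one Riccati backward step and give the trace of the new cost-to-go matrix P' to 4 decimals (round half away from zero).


BᵀP = [6.2500 16.5000]
S = R + BᵀPB = [2] + [39.2500] = [41.2500]
BᵀPA = [4.0000 -56.6250]
K = S⁻¹·BᵀPA = [0.0970 -1.3727]
A−BK = [-2.0970 2.8727; 0.8061 -1.2545]
AᵀP(A−BK) = [51.6121 -72.5091; -72.5091 105.0818]
P' = Q + AᵀP(A−BK) = [57.8621 -73.5091; -73.5091 105.3318]
tr(P') = 163.1939

163.1939


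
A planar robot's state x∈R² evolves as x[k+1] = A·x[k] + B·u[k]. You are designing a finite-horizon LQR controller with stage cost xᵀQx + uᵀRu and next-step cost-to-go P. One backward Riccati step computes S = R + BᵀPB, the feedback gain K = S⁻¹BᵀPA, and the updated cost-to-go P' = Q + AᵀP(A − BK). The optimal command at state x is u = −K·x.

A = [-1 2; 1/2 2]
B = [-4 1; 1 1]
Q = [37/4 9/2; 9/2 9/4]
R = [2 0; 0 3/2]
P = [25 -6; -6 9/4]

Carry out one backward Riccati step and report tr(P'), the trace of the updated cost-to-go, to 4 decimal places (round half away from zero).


BᵀP = [-106.0000 26.2500; 19.0000 -3.7500]
S = R + BᵀPB = [2 0; 0 3/2] + [450.2500 -79.7500; -79.7500 15.2500] = [452.2500 -79.7500; -79.7500 16.7500]
BᵀPA = [119.1250 -159.5000; -20.8750 30.5000]
K = S⁻¹·BᵀPA = [0.2720 -0.1969; 0.0490 0.8834]
A−BK = [0.0392 0.3290; 0.1790 1.3134]
AᵀP(A−BK) = [0.1779 0.1469; 0.1469 2.6503]
P' = Q + AᵀP(A−BK) = [9.4279 4.6469; 4.6469 4.9003]
tr(P') = 14.3283

14.3283


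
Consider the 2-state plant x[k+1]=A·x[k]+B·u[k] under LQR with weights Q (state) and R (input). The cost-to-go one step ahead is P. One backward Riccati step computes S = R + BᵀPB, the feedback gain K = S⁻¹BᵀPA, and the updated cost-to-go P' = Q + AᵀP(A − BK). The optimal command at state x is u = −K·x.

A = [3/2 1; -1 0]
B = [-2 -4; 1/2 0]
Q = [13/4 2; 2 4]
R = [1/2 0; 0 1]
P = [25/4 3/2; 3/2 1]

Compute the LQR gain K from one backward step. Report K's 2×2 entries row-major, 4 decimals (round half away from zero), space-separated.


BᵀP = [-11.7500 -2.5000; -25.0000 -6.0000]
S = R + BᵀPB = [1/2 0; 0 1] + [22.2500 47.0000; 47.0000 100.0000] = [22.7500 47.0000; 47.0000 101.0000]
BᵀPA = [-15.1250 -11.7500; -31.5000 -25.0000]
K = S⁻¹·BᵀPA = [-0.5310 -0.1324; -0.0648 -0.1859]
A−BK = [0.1789 -0.0085; -0.7345 0.0662]
AᵀP(A−BK) = [0.4905 0.0162; 0.0162 0.0465]
P' = Q + AᵀP(A−BK) = [3.7405 2.0162; 2.0162 4.0465]
tr(P') = 7.7870

-0.5310 -0.1324 -0.0648 -0.1859


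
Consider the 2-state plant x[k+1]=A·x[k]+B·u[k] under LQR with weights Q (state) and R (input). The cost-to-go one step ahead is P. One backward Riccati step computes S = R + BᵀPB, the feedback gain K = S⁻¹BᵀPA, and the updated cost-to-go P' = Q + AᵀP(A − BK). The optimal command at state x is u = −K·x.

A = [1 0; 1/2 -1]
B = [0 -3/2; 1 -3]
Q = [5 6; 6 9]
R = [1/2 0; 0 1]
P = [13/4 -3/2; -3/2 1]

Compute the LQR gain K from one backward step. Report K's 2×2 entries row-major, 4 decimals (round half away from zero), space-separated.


BᵀP = [-1.5000 1.0000; -0.3750 -0.7500]
S = R + BᵀPB = [1/2 0; 0 1] + [1.0000 -0.7500; -0.7500 2.8125] = [1.5000 -0.7500; -0.7500 3.8125]
BᵀPA = [-1.0000 -1.0000; -0.7500 0.7500]
K = S⁻¹·BᵀPA = [-0.8485 -0.6303; -0.3636 0.0727]
A−BK = [0.4545 0.1091; 0.2576 -0.1515]
AᵀP(A−BK) = [0.8788 0.4242; 0.4242 0.3152]
P' = Q + AᵀP(A−BK) = [5.8788 6.4242; 6.4242 9.3152]
tr(P') = 15.1939

-0.8485 -0.6303 -0.3636 0.0727


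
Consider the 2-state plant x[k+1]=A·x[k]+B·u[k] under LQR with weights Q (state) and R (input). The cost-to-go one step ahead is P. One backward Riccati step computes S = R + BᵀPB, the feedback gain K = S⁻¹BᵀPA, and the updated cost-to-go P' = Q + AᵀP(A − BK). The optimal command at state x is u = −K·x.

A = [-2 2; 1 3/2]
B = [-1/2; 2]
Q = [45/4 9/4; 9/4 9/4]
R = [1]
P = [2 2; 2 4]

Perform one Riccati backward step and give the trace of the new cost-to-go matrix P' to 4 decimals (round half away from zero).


BᵀP = [3.0000 7.0000]
S = R + BᵀPB = [1] + [12.5000] = [13.5000]
BᵀPA = [1.0000 16.5000]
K = S⁻¹·BᵀPA = [0.0741 1.2222]
A−BK = [-1.9630 2.6111; 0.8519 -0.9444]
AᵀP(A−BK) = [3.9259 -5.2222; -5.2222 8.8333]
P' = Q + AᵀP(A−BK) = [15.1759 -2.9722; -2.9722 11.0833]
tr(P') = 26.2593

26.2593


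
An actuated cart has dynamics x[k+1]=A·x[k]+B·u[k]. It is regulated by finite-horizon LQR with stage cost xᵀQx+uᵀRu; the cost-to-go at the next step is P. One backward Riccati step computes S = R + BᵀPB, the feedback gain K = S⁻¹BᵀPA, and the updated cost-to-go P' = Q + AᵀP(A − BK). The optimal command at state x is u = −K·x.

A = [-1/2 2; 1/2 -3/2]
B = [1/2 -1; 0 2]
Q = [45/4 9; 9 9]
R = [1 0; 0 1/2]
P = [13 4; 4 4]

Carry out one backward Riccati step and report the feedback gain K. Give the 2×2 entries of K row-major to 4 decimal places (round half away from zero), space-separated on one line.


BᵀP = [6.5000 2.0000; -5.0000 4.0000]
S = R + BᵀPB = [1 0; 0 1/2] + [3.2500 -2.5000; -2.5000 13.0000] = [4.2500 -2.5000; -2.5000 13.5000]
BᵀPA = [-2.2500 10.0000; 4.5000 -16.0000]
K = S⁻¹·BᵀPA = [-0.3741 1.8582; 0.2641 -0.8411]
A−BK = [-0.0489 0.2298; -0.0281 0.1822]
AᵀP(A−BK) = [0.2200 -1.0342; -1.0342 4.9609]
P' = Q + AᵀP(A−BK) = [11.4700 7.9658; 7.9658 13.9609]
tr(P') = 25.4309

-0.3741 1.8582 0.2641 -0.8411


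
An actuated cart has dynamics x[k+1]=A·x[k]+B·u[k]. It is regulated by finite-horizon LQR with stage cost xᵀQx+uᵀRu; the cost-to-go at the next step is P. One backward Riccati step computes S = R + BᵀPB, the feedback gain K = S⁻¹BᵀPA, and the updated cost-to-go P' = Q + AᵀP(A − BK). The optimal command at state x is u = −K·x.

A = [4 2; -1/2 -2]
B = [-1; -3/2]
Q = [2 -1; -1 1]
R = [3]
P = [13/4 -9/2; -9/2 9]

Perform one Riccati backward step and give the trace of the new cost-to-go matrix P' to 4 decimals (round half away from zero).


BᵀP = [3.5000 -9.0000]
S = R + BᵀPB = [3] + [10.0000] = [13.0000]
BᵀPA = [18.5000 25.0000]
K = S⁻¹·BᵀPA = [1.4231 1.9231]
A−BK = [5.4231 3.9231; 1.6346 0.8846]
AᵀP(A−BK) = [45.9231 39.9231; 39.9231 36.9231]
P' = Q + AᵀP(A−BK) = [47.9231 38.9231; 38.9231 37.9231]
tr(P') = 85.8462

85.8462


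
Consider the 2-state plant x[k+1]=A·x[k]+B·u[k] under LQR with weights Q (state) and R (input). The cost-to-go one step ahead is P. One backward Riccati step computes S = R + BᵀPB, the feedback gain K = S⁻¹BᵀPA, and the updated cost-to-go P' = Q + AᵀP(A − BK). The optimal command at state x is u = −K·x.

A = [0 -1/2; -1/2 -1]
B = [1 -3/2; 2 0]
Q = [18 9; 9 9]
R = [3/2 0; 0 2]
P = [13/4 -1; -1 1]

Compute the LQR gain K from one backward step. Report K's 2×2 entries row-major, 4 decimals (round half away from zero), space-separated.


-0.1489 -0.3285 -0.1105 0.0345

BᵀP = [1.2500 1.0000; -4.8750 1.5000]
S = R + BᵀPB = [3/2 0; 0 2] + [3.2500 -1.8750; -1.8750 7.3125] = [4.7500 -1.8750; -1.8750 9.3125]
BᵀPA = [-0.5000 -1.6250; -0.7500 0.9375]
K = S⁻¹·BᵀPA = [-0.1489 -0.3285; -0.1105 0.0345]
A−BK = [-0.0169 -0.1197; -0.2022 -0.3431]
AᵀP(A−BK) = [0.0927 0.1117; 0.1117 0.2464]
P' = Q + AᵀP(A−BK) = [18.0927 9.1117; 9.1117 9.2464]
tr(P') = 27.3390


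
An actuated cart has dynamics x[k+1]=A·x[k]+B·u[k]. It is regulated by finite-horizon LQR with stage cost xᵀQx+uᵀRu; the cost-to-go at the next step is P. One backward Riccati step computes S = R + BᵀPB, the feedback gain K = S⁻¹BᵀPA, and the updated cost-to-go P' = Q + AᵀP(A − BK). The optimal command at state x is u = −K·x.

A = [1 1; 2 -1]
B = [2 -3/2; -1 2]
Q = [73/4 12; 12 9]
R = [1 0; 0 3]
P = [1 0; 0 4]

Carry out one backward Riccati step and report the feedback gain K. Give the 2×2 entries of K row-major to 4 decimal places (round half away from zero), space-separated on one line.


BᵀP = [2.0000 -4.0000; -1.5000 8.0000]
S = R + BᵀPB = [1 0; 0 3] + [8.0000 -11.0000; -11.0000 18.2500] = [9.0000 -11.0000; -11.0000 21.2500]
BᵀPA = [-6.0000 6.0000; 14.5000 -9.5000]
K = S⁻¹·BᵀPA = [0.4555 0.3274; 0.9181 -0.2776]
A−BK = [1.4662 -0.0712; 0.6192 -0.1174]
AᵀP(A−BK) = [6.4199 -1.0107; -1.0107 0.3986]
P' = Q + AᵀP(A−BK) = [24.6699 10.9893; 10.9893 9.3986]
tr(P') = 34.0685

0.4555 0.3274 0.9181 -0.2776


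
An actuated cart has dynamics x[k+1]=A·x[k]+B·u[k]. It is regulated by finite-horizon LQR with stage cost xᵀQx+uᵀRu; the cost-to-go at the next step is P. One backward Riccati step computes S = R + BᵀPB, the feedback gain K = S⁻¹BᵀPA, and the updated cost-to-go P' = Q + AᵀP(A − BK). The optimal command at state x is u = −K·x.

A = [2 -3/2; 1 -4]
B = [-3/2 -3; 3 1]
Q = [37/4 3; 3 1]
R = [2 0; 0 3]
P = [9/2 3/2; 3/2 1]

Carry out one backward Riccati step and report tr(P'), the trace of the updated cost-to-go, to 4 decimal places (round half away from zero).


21.7743

BᵀP = [-2.2500 0.7500; -12.0000 -3.5000]
S = R + BᵀPB = [2 0; 0 3] + [5.6250 7.5000; 7.5000 32.5000] = [7.6250 7.5000; 7.5000 35.5000]
BᵀPA = [-3.7500 0.3750; -27.5000 32.0000]
K = S⁻¹·BᵀPA = [0.3410 -1.0571; -0.8467 1.1247]
A−BK = [-0.0286 0.2885; 0.8237 -1.9534]
AᵀP(A−BK) = [2.9948 -4.7837; -4.7837 8.5296]
P' = Q + AᵀP(A−BK) = [12.2448 -1.7837; -1.7837 9.5296]
tr(P') = 21.7743


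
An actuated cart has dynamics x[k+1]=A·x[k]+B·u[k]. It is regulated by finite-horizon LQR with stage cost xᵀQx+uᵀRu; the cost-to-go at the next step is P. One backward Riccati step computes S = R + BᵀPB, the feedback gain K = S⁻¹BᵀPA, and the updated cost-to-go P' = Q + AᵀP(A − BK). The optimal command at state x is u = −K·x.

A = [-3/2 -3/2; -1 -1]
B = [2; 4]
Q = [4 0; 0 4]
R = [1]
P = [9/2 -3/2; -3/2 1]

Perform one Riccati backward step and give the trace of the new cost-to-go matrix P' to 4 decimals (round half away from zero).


15.7500

BᵀP = [3.0000 1.0000]
S = R + BᵀPB = [1] + [10.0000] = [11.0000]
BᵀPA = [-5.5000 -5.5000]
K = S⁻¹·BᵀPA = [-0.5000 -0.5000]
A−BK = [-0.5000 -0.5000; 1.0000 1.0000]
AᵀP(A−BK) = [3.8750 3.8750; 3.8750 3.8750]
P' = Q + AᵀP(A−BK) = [7.8750 3.8750; 3.8750 7.8750]
tr(P') = 15.7500


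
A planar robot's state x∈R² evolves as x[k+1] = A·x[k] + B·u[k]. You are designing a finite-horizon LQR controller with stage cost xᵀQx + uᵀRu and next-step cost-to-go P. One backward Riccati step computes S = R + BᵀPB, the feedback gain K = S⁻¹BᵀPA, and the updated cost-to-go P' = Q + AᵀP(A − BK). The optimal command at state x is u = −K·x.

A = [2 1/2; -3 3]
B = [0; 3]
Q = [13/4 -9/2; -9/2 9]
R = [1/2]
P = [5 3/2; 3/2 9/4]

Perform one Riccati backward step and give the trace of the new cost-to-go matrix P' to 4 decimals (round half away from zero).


BᵀP = [4.5000 6.7500]
S = R + BᵀPB = [1/2] + [20.2500] = [20.7500]
BᵀPA = [-11.2500 22.5000]
K = S⁻¹·BᵀPA = [-0.5422 1.0843]
A−BK = [2.0000 0.5000; -1.3735 -0.2530]
AᵀP(A−BK) = [16.1506 3.6988; 3.6988 1.6024]
P' = Q + AᵀP(A−BK) = [19.4006 -0.8012; -0.8012 10.6024]
tr(P') = 30.0030

30.0030


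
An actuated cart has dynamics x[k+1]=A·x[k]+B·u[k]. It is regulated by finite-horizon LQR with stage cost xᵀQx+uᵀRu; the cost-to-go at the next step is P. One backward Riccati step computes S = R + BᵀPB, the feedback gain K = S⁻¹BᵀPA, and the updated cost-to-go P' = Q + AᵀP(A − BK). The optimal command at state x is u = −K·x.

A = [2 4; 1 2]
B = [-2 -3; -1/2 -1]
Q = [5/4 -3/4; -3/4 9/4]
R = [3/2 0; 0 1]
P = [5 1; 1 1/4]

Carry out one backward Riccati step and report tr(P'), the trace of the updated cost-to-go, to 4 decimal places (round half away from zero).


5.3408

BᵀP = [-10.5000 -2.1250; -16.0000 -3.2500]
S = R + BᵀPB = [3/2 0; 0 1] + [22.0625 33.6250; 33.6250 51.2500] = [23.5625 33.6250; 33.6250 52.2500]
BᵀPA = [-23.1250 -46.2500; -35.2500 -70.5000]
K = S⁻¹·BᵀPA = [-0.2289 -0.4577; -0.5274 -1.0547]
A−BK = [-0.0398 -0.0796; 0.3582 0.7164]
AᵀP(A−BK) = [0.3682 0.7363; 0.7363 1.4726]
P' = Q + AᵀP(A−BK) = [1.6182 -0.0137; -0.0137 3.7226]
tr(P') = 5.3408


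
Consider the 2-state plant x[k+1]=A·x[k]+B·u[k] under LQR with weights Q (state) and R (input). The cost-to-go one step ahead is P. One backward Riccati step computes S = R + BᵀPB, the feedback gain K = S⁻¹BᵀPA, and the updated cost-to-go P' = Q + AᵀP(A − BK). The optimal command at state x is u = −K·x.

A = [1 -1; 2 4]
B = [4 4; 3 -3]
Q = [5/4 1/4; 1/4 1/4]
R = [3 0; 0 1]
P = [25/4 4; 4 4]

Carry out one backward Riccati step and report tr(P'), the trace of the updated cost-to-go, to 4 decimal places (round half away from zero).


3.5822

BᵀP = [37.0000 28.0000; 13.0000 4.0000]
S = R + BᵀPB = [3 0; 0 1] + [232.0000 64.0000; 64.0000 40.0000] = [235.0000 64.0000; 64.0000 41.0000]
BᵀPA = [93.0000 75.0000; 21.0000 3.0000]
K = S⁻¹·BᵀPA = [0.4457 0.5205; -0.1836 -0.7393]
A−BK = [-0.0486 -0.1248; 0.1119 0.2206]
AᵀP(A−BK) = [0.6512 0.8697; 0.8697 1.4311]
P' = Q + AᵀP(A−BK) = [1.9012 1.1197; 1.1197 1.6811]
tr(P') = 3.5822


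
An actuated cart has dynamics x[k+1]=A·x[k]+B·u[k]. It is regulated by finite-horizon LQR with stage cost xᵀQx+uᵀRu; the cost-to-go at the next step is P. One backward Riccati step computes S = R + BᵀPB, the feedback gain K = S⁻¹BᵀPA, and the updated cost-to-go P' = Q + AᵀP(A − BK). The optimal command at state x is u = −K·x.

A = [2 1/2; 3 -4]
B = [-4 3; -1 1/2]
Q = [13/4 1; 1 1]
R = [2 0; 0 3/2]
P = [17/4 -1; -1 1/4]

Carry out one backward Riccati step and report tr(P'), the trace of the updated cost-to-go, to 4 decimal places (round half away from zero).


4.9241

BᵀP = [-16.0000 3.7500; 12.2500 -2.8750]
S = R + BᵀPB = [2 0; 0 3/2] + [60.2500 -46.1250; -46.1250 35.3125] = [62.2500 -46.1250; -46.1250 36.8125]
BᵀPA = [-20.7500 -23.0000; 15.8750 17.6250]
K = S⁻¹·BᵀPA = [-0.1928 -0.2056; 0.1897 0.2211]
A−BK = [0.6598 -0.9859; 2.7124 -4.3162]
AᵀP(A−BK) = [0.2385 -0.0272; -0.0272 0.4356]
P' = Q + AᵀP(A−BK) = [3.4885 0.9728; 0.9728 1.4356]
tr(P') = 4.9241


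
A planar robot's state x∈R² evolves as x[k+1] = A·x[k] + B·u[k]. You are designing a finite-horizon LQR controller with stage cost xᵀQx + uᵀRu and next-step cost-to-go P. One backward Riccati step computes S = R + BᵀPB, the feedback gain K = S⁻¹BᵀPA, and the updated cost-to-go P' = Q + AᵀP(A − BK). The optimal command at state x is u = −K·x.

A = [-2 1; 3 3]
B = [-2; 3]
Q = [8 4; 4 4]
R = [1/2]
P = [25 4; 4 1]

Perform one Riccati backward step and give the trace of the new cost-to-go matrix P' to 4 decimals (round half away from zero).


24.8211

BᵀP = [-38.0000 -5.0000]
S = R + BᵀPB = [1/2] + [61.0000] = [61.5000]
BᵀPA = [61.0000 -53.0000]
K = S⁻¹·BᵀPA = [0.9919 -0.8618]
A−BK = [-0.0163 -0.7236; 0.0244 5.5854]
AᵀP(A−BK) = [0.4959 -0.4309; -0.4309 12.3252]
P' = Q + AᵀP(A−BK) = [8.4959 3.5691; 3.5691 16.3252]
tr(P') = 24.8211


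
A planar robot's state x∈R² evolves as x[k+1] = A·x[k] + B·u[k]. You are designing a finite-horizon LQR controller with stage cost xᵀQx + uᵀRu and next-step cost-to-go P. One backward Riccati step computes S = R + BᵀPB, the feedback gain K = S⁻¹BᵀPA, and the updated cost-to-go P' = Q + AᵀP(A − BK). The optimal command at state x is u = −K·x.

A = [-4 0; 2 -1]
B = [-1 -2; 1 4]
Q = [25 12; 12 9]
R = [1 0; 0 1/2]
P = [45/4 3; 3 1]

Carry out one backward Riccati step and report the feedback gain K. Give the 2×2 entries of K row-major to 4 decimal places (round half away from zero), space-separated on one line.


BᵀP = [-8.2500 -2.0000; -10.5000 -2.0000]
S = R + BᵀPB = [1 0; 0 1/2] + [6.2500 8.5000; 8.5000 13.0000] = [7.2500 8.5000; 8.5000 13.5000]
BᵀPA = [29.0000 2.0000; 38.0000 2.0000]
K = S⁻¹·BᵀPA = [2.6732 0.3902; 1.1317 -0.0976]
A−BK = [0.9366 0.1951; -5.2000 -1.0000]
AᵀP(A−BK) = [15.4732 2.3902; 2.3902 0.4146]
P' = Q + AᵀP(A−BK) = [40.4732 14.3902; 14.3902 9.4146]
tr(P') = 49.8878

2.6732 0.3902 1.1317 -0.0976


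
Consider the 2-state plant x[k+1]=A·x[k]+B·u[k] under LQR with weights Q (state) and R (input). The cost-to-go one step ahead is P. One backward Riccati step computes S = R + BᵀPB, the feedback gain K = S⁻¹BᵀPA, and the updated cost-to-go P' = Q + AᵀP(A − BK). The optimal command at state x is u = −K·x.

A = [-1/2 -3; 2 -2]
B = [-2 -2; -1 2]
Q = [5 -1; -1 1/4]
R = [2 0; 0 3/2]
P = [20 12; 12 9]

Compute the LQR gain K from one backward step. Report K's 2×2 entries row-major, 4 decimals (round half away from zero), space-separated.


-0.4584 1.6141 0.6242 -0.0622

BᵀP = [-52.0000 -33.0000; -16.0000 -6.0000]
S = R + BᵀPB = [2 0; 0 3/2] + [137.0000 38.0000; 38.0000 20.0000] = [139.0000 38.0000; 38.0000 21.5000]
BᵀPA = [-40.0000 222.0000; -4.0000 60.0000]
K = S⁻¹·BᵀPA = [-0.4584 1.6141; 0.6242 -0.0622]
A−BK = [-0.1685 0.1039; 0.2933 -0.2616]
AᵀP(A−BK) = [1.1606 -1.6840; -1.6840 5.3959]
P' = Q + AᵀP(A−BK) = [6.1606 -2.6840; -2.6840 5.6459]
tr(P') = 11.8065


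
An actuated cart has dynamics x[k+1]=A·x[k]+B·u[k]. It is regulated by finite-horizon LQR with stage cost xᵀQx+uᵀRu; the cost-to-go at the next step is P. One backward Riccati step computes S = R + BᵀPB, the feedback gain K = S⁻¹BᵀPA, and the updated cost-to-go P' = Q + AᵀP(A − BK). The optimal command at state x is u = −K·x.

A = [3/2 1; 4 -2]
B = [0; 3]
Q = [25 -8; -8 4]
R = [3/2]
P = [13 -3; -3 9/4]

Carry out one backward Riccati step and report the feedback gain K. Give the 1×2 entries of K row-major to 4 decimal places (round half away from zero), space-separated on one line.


0.6207 -1.0345

BᵀP = [-9.0000 6.7500]
S = R + BᵀPB = [3/2] + [20.2500] = [21.7500]
BᵀPA = [13.5000 -22.5000]
K = S⁻¹·BᵀPA = [0.6207 -1.0345]
A−BK = [1.5000 1.0000; 2.1379 1.1034]
AᵀP(A−BK) = [20.8707 12.4655; 12.4655 10.7241]
P' = Q + AᵀP(A−BK) = [45.8707 4.4655; 4.4655 14.7241]
tr(P') = 60.5948


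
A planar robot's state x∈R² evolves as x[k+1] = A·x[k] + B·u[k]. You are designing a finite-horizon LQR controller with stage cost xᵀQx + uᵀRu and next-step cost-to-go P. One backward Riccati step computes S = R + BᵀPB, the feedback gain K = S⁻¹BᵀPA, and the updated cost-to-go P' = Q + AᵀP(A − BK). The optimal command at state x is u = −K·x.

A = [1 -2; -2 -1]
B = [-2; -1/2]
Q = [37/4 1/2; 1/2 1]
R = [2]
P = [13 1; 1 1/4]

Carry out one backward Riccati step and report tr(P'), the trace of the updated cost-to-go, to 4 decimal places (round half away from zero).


13.4663

BᵀP = [-26.5000 -2.1250]
S = R + BᵀPB = [2] + [54.0625] = [56.0625]
BᵀPA = [-22.2500 55.1250]
K = S⁻¹·BᵀPA = [-0.3969 0.9833]
A−BK = [0.2062 -0.0334; -2.1984 -0.5084]
AᵀP(A−BK) = [1.1695 -0.6221; -0.6221 2.0468]
P' = Q + AᵀP(A−BK) = [10.4195 -0.1221; -0.1221 3.0468]
tr(P') = 13.4663


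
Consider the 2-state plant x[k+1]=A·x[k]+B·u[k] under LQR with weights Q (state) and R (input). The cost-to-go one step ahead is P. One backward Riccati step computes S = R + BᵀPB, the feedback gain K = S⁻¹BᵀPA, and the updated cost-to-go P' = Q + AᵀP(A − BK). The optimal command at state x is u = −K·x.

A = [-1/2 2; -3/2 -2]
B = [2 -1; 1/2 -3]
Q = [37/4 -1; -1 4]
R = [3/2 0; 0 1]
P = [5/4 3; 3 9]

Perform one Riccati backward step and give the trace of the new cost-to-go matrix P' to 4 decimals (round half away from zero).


14.7611

BᵀP = [4.0000 10.5000; -10.2500 -30.0000]
S = R + BᵀPB = [3/2 0; 0 1] + [13.2500 -35.5000; -35.5000 100.2500] = [14.7500 -35.5000; -35.5000 101.2500]
BᵀPA = [-17.7500 -13.0000; 50.1250 39.5000]
K = S⁻¹·BᵀPA = [-0.0761 0.3688; 0.4684 0.5194]
A−BK = [0.1206 1.7818; -0.0568 -0.6261]
AᵀP(A−BK) = [0.2342 0.2597; 0.2597 1.2769]
P' = Q + AᵀP(A−BK) = [9.4842 -0.7403; -0.7403 5.2769]
tr(P') = 14.7611


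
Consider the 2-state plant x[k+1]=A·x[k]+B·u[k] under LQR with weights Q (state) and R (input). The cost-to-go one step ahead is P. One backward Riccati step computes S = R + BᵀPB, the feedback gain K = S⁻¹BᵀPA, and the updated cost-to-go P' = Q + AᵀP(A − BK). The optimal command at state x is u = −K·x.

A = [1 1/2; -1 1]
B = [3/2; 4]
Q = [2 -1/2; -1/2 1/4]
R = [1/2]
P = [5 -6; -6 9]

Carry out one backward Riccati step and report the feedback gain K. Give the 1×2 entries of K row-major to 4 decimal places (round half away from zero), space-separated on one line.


-0.5194 0.2239

BᵀP = [-16.5000 27.0000]
S = R + BᵀPB = [1/2] + [83.2500] = [83.7500]
BᵀPA = [-43.5000 18.7500]
K = S⁻¹·BᵀPA = [-0.5194 0.2239]
A−BK = [1.7791 0.1642; 1.0776 0.1045]
AᵀP(A−BK) = [3.4060 0.2388; 0.2388 0.0522]
P' = Q + AᵀP(A−BK) = [5.4060 -0.2612; -0.2612 0.3022]
tr(P') = 5.7082


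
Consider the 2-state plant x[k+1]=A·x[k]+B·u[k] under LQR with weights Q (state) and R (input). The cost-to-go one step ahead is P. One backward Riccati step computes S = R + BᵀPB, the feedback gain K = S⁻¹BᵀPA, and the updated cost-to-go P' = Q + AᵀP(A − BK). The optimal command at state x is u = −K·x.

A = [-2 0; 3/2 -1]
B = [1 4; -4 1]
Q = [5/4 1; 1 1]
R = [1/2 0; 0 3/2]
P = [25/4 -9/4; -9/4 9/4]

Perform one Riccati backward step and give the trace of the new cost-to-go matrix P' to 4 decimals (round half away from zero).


BᵀP = [15.2500 -11.2500; 22.7500 -6.7500]
S = R + BᵀPB = [1/2 0; 0 3/2] + [60.2500 49.7500; 49.7500 84.2500] = [60.7500 49.7500; 49.7500 85.7500]
BᵀPA = [-47.3750 11.2500; -55.6250 6.7500]
K = S⁻¹·BᵀPA = [-0.4736 0.2300; -0.3739 -0.0547]
A−BK = [-0.0308 -0.0111; -0.0207 -0.0253]
AᵀP(A−BK) = [0.3259 -0.0227; -0.0227 0.0319]
P' = Q + AᵀP(A−BK) = [1.5759 0.9773; 0.9773 1.0319]
tr(P') = 2.6078

2.6078


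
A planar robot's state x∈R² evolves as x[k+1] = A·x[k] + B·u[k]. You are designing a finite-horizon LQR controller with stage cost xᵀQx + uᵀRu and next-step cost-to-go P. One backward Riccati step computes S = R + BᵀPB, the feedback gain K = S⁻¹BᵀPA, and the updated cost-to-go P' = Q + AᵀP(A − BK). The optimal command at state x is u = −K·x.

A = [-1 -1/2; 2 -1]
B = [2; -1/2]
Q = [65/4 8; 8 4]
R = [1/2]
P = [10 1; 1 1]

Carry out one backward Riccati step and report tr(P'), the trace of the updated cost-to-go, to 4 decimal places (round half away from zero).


24.4581

BᵀP = [19.5000 1.5000]
S = R + BᵀPB = [1/2] + [38.2500] = [38.7500]
BᵀPA = [-16.5000 -11.2500]
K = S⁻¹·BᵀPA = [-0.4258 -0.2903]
A−BK = [-0.1484 0.0806; 1.7871 -1.1452]
AᵀP(A−BK) = [2.9742 -1.7903; -1.7903 1.2339]
P' = Q + AᵀP(A−BK) = [19.2242 6.2097; 6.2097 5.2339]
tr(P') = 24.4581


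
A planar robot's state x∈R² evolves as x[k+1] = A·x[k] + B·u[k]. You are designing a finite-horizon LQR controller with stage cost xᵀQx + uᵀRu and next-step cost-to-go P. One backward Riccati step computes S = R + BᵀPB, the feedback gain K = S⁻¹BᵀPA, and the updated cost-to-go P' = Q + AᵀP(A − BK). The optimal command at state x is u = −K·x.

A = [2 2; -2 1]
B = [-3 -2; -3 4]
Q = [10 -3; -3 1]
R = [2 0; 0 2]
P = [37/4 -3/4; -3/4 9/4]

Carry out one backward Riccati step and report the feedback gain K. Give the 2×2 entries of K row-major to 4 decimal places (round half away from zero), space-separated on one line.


BᵀP = [-25.5000 -4.5000; -21.5000 10.5000]
S = R + BᵀPB = [2 0; 0 2] + [90.0000 33.0000; 33.0000 85.0000] = [92.0000 33.0000; 33.0000 87.0000]
BᵀPA = [-42.0000 -55.5000; -64.0000 -32.5000]
K = S⁻¹·BᵀPA = [-0.2230 -0.5432; -0.6510 -0.1675]
A−BK = [0.0289 0.0354; -0.0648 0.0406]
AᵀP(A−BK) = [0.9672 0.4648; 0.4648 0.6594]
P' = Q + AᵀP(A−BK) = [10.9672 -2.5352; -2.5352 1.6594]
tr(P') = 12.6265

-0.2230 -0.5432 -0.6510 -0.1675


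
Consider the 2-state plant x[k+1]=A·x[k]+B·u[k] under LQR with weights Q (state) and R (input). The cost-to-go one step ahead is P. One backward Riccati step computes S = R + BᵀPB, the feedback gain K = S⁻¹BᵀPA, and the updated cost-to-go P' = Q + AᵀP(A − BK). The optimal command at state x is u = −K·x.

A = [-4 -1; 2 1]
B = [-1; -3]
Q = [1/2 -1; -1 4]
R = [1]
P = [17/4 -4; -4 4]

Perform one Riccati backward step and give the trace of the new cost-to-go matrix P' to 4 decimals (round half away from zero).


BᵀP = [7.7500 -8.0000]
S = R + BᵀPB = [1] + [16.2500] = [17.2500]
BᵀPA = [-47.0000 -15.7500]
K = S⁻¹·BᵀPA = [-2.7246 -0.9130]
A−BK = [-6.7246 -1.9130; -6.1739 -1.7391]
AᵀP(A−BK) = [19.9420 6.0870; 6.0870 1.8696]
P' = Q + AᵀP(A−BK) = [20.4420 5.0870; 5.0870 5.8696]
tr(P') = 26.3116

26.3116


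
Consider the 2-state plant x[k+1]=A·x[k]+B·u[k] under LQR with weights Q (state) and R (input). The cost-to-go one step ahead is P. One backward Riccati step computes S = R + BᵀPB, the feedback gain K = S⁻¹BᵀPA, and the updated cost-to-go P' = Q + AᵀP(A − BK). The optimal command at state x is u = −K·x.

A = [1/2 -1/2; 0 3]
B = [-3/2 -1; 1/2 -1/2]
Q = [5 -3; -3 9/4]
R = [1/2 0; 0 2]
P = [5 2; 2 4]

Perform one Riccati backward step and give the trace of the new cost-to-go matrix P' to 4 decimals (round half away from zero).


21.6314

BᵀP = [-6.5000 -1.0000; -6.0000 -4.0000]
S = R + BᵀPB = [1/2 0; 0 2] + [9.2500 7.0000; 7.0000 8.0000] = [9.7500 7.0000; 7.0000 10.0000]
BᵀPA = [-3.2500 0.2500; -3.0000 -9.0000]
K = S⁻¹·BᵀPA = [-0.2371 1.3505; -0.1340 -1.8454]
A−BK = [0.0103 -0.3196; 0.0515 1.4021]
AᵀP(A−BK) = [0.0773 0.6031; 0.6031 14.3041]
P' = Q + AᵀP(A−BK) = [5.0773 -2.3969; -2.3969 16.5541]
tr(P') = 21.6314


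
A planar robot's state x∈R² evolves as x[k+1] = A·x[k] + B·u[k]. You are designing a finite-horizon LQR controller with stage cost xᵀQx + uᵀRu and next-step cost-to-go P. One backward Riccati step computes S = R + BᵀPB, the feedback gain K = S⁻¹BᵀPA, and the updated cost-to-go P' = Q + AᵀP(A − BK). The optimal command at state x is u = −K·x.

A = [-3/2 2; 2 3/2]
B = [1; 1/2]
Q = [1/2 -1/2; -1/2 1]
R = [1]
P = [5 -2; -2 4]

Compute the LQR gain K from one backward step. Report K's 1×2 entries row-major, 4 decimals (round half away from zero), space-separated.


BᵀP = [4.0000 0.0000]
S = R + BᵀPB = [1] + [4.0000] = [5.0000]
BᵀPA = [-6.0000 8.0000]
K = S⁻¹·BᵀPA = [-1.2000 1.6000]
A−BK = [-0.3000 0.4000; 2.6000 0.7000]
AᵀP(A−BK) = [32.0500 3.1000; 3.1000 4.2000]
P' = Q + AᵀP(A−BK) = [32.5500 2.6000; 2.6000 5.2000]
tr(P') = 37.7500

-1.2000 1.6000


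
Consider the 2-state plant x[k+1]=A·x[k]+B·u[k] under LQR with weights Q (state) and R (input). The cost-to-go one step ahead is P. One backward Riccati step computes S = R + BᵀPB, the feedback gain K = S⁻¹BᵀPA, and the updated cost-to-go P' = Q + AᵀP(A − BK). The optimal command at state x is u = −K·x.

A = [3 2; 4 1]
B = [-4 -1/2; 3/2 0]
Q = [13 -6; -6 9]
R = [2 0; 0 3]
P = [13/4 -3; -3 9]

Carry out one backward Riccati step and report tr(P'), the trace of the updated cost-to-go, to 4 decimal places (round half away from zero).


BᵀP = [-17.5000 25.5000; -1.6250 1.5000]
S = R + BᵀPB = [2 0; 0 3] + [108.2500 8.7500; 8.7500 0.8125] = [110.2500 8.7500; 8.7500 3.8125]
BᵀPA = [49.5000 -9.5000; 1.1250 -1.7500]
K = S⁻¹·BᵀPA = [0.5203 -0.0608; -0.8991 -0.3194]
A−BK = [4.6318 1.5970; 3.2195 1.0912]
AᵀP(A−BK) = [76.5047 25.8697; 25.8697 8.8632]
P' = Q + AᵀP(A−BK) = [89.5047 19.8697; 19.8697 17.8632]
tr(P') = 107.3679

107.3679


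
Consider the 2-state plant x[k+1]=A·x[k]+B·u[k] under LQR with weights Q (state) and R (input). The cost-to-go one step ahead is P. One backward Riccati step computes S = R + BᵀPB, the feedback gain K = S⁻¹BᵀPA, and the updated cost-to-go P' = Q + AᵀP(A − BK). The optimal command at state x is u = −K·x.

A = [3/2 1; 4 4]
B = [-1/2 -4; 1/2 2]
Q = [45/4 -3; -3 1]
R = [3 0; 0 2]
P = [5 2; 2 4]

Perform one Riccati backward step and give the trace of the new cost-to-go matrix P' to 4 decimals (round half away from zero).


171.2685

BᵀP = [-1.5000 1.0000; -16.0000 0.0000]
S = R + BᵀPB = [3 0; 0 2] + [1.2500 8.0000; 8.0000 64.0000] = [4.2500 8.0000; 8.0000 66.0000]
BᵀPA = [1.7500 2.5000; -24.0000 -16.0000]
K = S⁻¹·BᵀPA = [1.4203 1.3533; -0.5358 -0.4065]
A−BK = [0.0670 0.0508; 4.3614 4.1363]
AᵀP(A−BK) = [83.9053 79.3764; 79.3764 75.1132]
P' = Q + AᵀP(A−BK) = [95.1553 76.3764; 76.3764 76.1132]
tr(P') = 171.2685


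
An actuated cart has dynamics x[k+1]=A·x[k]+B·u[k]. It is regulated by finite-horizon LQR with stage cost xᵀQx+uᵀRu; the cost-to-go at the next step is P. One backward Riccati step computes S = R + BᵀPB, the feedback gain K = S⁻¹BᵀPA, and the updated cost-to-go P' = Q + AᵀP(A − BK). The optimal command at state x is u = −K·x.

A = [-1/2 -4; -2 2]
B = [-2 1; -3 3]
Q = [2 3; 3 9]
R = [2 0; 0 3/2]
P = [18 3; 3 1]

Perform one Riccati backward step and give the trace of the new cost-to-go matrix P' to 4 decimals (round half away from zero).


BᵀP = [-45.0000 -9.0000; 27.0000 6.0000]
S = R + BᵀPB = [2 0; 0 3/2] + [117.0000 -72.0000; -72.0000 45.0000] = [119.0000 -72.0000; -72.0000 46.5000]
BᵀPA = [40.5000 162.0000; -25.5000 -96.0000]
K = S⁻¹·BᵀPA = [0.1352 1.7768; -0.3391 0.6867]
A−BK = [0.1094 -1.1330; -0.5773 5.2704]
AᵀP(A−BK) = [0.3788 -1.4506; -1.4506 22.0773]
P' = Q + AᵀP(A−BK) = [2.3788 1.5494; 1.5494 31.0773]
tr(P') = 33.4560

33.4560


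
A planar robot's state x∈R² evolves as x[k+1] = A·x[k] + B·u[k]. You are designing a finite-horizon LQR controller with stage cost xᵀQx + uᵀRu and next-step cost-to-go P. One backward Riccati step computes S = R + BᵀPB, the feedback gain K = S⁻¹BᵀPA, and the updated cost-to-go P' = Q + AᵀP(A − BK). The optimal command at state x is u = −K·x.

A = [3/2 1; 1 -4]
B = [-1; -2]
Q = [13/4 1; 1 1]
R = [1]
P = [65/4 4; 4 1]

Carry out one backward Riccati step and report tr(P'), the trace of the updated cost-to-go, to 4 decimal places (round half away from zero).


5.8557

BᵀP = [-24.2500 -6.0000]
S = R + BᵀPB = [1] + [36.2500] = [37.2500]
BᵀPA = [-42.3750 -0.2500]
K = S⁻¹·BᵀPA = [-1.1376 -0.0067]
A−BK = [0.3624 0.9933; -1.2752 -4.0134]
AᵀP(A−BK) = [1.3574 0.0906; 0.0906 0.2483]
P' = Q + AᵀP(A−BK) = [4.6074 1.0906; 1.0906 1.2483]
tr(P') = 5.8557


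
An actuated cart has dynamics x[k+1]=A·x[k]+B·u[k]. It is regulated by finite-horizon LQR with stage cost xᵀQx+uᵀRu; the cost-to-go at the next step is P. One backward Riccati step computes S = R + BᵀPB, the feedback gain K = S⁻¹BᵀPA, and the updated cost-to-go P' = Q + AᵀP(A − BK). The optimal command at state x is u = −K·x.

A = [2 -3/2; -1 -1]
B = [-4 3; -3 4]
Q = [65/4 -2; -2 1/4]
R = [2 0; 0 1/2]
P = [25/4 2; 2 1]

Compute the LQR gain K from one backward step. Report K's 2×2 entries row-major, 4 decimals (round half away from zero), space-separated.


BᵀP = [-31.0000 -11.0000; 26.7500 10.0000]
S = R + BᵀPB = [2 0; 0 1/2] + [157.0000 -137.0000; -137.0000 120.2500] = [159.0000 -137.0000; -137.0000 120.7500]
BᵀPA = [-51.0000 57.5000; 43.5000 -50.1250]
K = S⁻¹·BᵀPA = [-0.4619 0.1766; -0.1639 -0.2147]
A−BK = [0.6438 -0.1493; -1.7304 0.3887]
AᵀP(A−BK) = [1.5689 -0.4018; -0.4018 0.1437]
P' = Q + AᵀP(A−BK) = [17.8189 -2.4018; -2.4018 0.3937]
tr(P') = 18.2126

-0.4619 0.1766 -0.1639 -0.2147
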